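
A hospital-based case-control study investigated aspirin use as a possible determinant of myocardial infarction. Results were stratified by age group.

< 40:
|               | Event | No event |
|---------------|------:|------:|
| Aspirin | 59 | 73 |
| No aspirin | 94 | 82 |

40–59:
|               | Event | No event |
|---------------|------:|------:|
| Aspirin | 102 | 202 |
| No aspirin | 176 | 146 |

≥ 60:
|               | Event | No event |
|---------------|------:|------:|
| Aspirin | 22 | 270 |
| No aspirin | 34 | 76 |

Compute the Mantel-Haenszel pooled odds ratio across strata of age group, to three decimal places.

OR_MH = Σ(aᵢdᵢ/nᵢ) / Σ(bᵢcᵢ/nᵢ), where nᵢ is the stratum total.
Stratum 1 (< 40): n = 308; a·d/n = 59·82/308 = 15.7078; b·c/n = 73·94/308 = 22.2792
Stratum 2 (40–59): n = 626; a·d/n = 102·146/626 = 23.7891; b·c/n = 202·176/626 = 56.7923
Stratum 3 (≥ 60): n = 402; a·d/n = 22·76/402 = 4.1592; b·c/n = 270·34/402 = 22.8358
OR_MH = (15.7078 + 23.7891 + 4.1592) / (22.2792 + 56.7923 + 22.8358) = 43.6561 / 101.9074 = 0.42839

0.428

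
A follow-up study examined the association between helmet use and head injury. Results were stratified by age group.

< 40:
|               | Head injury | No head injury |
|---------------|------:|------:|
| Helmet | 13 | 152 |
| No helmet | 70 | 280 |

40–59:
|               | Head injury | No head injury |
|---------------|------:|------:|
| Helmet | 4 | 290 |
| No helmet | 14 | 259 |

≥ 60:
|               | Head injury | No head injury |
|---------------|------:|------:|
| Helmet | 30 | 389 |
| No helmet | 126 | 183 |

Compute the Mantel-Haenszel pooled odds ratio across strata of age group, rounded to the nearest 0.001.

0.173

OR_MH = Σ(aᵢdᵢ/nᵢ) / Σ(bᵢcᵢ/nᵢ), where nᵢ is the stratum total.
Stratum 1 (< 40): n = 515; a·d/n = 13·280/515 = 7.0680; b·c/n = 152·70/515 = 20.6602
Stratum 2 (40–59): n = 567; a·d/n = 4·259/567 = 1.8272; b·c/n = 290·14/567 = 7.1605
Stratum 3 (≥ 60): n = 728; a·d/n = 30·183/728 = 7.5412; b·c/n = 389·126/728 = 67.3269
OR_MH = (7.0680 + 1.8272 + 7.5412) / (20.6602 + 7.1605 + 67.3269) = 16.4363 / 95.1476 = 0.17275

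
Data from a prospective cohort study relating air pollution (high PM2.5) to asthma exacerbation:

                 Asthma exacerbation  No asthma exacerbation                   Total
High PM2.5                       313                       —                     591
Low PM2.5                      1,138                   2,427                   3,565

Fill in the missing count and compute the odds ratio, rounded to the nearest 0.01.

2.40

The missing cell is in the exposed row: 591 − 313 = 278.
So a = 313, b = 278, c = 1138, d = 2427.
OR = (a·d)/(b·c) = (313 × 2427) / (278 × 1138) = 759651 / 316364 = 2.40119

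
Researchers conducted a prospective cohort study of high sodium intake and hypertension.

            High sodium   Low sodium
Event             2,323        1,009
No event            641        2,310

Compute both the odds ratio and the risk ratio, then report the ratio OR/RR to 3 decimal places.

Reading the table with exposure as columns: a = 2323 (High sodium, case), b = 641 (High sodium, non-case), c = 1009 (Low sodium, case), d = 2310.
OR = (2323·2310)/(641·1009) = 5366130/646769 = 8.29683
Risk in exposed = 2323/2964 = 0.78374; risk in unexposed = 1009/3319 = 0.30401; RR = 2.57802
OR/RR = 8.29683 / 2.57802 = 3.21829
The outcome is not rare, so the OR lies further from 1 than the RR.

3.218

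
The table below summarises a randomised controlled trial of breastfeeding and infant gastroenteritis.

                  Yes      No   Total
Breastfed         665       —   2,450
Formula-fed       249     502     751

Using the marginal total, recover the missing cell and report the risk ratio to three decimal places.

0.819

The missing cell is in the exposed row: 2450 − 665 = 1785.
So a = 665, b = 1785, c = 249, d = 502.
RR = [a/(a+b)] / [c/(c+d)] = (665/2450) / (249/751) = 0.27143/0.33156 = 0.81865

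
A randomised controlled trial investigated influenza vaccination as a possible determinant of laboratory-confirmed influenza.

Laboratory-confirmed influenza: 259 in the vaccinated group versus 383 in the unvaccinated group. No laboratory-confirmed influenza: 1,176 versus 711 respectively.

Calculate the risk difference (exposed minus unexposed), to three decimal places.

From the description: a = 259, b = 1176, c = 383, d = 711.
Risk in exposed = 259/1435 = 0.180488; risk in unexposed = 383/1094 = 0.350091.
Risk difference = 0.180488 − 0.350091 = -0.169604

-0.170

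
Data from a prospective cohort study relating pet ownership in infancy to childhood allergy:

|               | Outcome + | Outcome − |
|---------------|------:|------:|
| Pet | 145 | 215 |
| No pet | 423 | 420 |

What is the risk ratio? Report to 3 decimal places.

Cells: a = 145, b = 215, c = 423, d = 420.
Risk in exposed = 145/360 = 0.40278; risk in unexposed = 423/843 = 0.50178.
RR = 0.40278 / 0.50178 = 0.80270
The risk is 20% lower among the exposed than among the unexposed.

0.803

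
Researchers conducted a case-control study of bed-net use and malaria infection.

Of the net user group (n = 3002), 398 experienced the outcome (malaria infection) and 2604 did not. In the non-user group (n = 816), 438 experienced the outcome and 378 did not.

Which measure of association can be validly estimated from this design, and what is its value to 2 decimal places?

From the description: a = 398, b = 2604, c = 438, d = 378.
This is a case-control study: participants were sampled on outcome status, so risks in the source population cannot be estimated directly — relative risk is not valid here. The odds ratio is the appropriate measure.
OR = (a·d)/(b·c) = (398 × 378) / (2604 × 438) = 150444 / 1140552 = 0.13190

0.13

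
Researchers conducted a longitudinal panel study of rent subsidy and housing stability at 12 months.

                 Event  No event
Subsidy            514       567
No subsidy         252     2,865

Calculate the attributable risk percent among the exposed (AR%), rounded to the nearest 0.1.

Cells: a = 514, b = 567, c = 252, d = 2865.
Risk in exposed = 514/1081 = 0.47549; risk in unexposed = 252/3117 = 0.08085.
RR = 0.47549/0.08085 = 5.88130
AR% = (RR − 1)/RR × 100 = (5.88130 − 1)/5.88130 × 100 = 82.9970%

83.0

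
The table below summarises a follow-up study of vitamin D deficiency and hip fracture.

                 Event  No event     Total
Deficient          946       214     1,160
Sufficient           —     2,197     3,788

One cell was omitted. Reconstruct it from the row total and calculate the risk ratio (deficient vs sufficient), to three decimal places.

The missing cell is in the unexposed row: 3788 − 2197 = 1591.
So a = 946, b = 214, c = 1591, d = 2197.
RR = [a/(a+b)] / [c/(c+d)] = (946/1160) / (1591/3788) = 0.81552/0.42001 = 1.94166

1.942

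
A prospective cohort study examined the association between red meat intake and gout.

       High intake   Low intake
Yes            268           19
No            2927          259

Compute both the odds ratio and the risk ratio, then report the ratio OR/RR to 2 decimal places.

Reading the table with exposure as columns: a = 268 (High intake, case), b = 2927 (High intake, non-case), c = 19 (Low intake, case), d = 259.
OR = (268·259)/(2927·19) = 69412/55613 = 1.24813
Risk in exposed = 268/3195 = 0.08388; risk in unexposed = 19/278 = 0.06835; RR = 1.22731
OR/RR = 1.24813 / 1.22731 = 1.01696
The outcome is rare in both groups, so OR ≈ RR (ratio near 1).

1.02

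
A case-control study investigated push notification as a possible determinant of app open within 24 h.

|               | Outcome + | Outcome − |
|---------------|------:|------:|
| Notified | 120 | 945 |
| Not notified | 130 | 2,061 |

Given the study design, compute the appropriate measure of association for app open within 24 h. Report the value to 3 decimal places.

Cells: a = 120, b = 945, c = 130, d = 2061.
This is a case-control study: participants were sampled on outcome status, so risks in the source population cannot be estimated directly — relative risk is not valid here. The odds ratio is the appropriate measure.
OR = (a·d)/(b·c) = (120 × 2061) / (945 × 130) = 247320 / 122850 = 2.01319

2.013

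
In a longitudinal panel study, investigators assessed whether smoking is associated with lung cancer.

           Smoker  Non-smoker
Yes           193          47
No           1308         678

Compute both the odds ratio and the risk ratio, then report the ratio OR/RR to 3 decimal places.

1.073

Reading the table with exposure as columns: a = 193 (Smoker, case), b = 1308 (Smoker, non-case), c = 47 (Non-smoker, case), d = 678.
OR = (193·678)/(1308·47) = 130854/61476 = 2.12854
Risk in exposed = 193/1501 = 0.12858; risk in unexposed = 47/725 = 0.06483; RR = 1.98343
OR/RR = 2.12854 / 1.98343 = 1.07316
The outcome is not rare, so the OR lies further from 1 than the RR.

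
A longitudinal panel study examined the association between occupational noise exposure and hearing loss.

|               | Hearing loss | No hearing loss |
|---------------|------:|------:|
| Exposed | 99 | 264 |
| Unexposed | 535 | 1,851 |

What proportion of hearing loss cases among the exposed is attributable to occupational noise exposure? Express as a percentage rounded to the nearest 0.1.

17.8

Cells: a = 99, b = 264, c = 535, d = 1851.
Risk in exposed = 99/363 = 0.27273; risk in unexposed = 535/2386 = 0.22422.
RR = 0.27273/0.22422 = 1.21631
AR% = (RR − 1)/RR × 100 = (1.21631 − 1)/1.21631 × 100 = 17.7843%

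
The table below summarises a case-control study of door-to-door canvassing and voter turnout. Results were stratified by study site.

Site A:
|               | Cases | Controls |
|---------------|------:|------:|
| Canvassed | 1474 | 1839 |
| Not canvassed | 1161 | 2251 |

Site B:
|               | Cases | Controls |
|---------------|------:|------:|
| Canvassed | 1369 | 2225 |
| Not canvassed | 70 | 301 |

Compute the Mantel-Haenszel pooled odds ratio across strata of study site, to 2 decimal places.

OR_MH = Σ(aᵢdᵢ/nᵢ) / Σ(bᵢcᵢ/nᵢ), where nᵢ is the stratum total.
Stratum 1 (Site A): n = 6725; a·d/n = 1474·2251/6725 = 493.3790; b·c/n = 1839·1161/6725 = 317.4839
Stratum 2 (Site B): n = 3965; a·d/n = 1369·301/3965 = 103.9266; b·c/n = 2225·70/3965 = 39.2812
OR_MH = (493.3790 + 103.9266) / (317.4839 + 39.2812) = 597.3056 / 356.7651 = 1.67423

1.67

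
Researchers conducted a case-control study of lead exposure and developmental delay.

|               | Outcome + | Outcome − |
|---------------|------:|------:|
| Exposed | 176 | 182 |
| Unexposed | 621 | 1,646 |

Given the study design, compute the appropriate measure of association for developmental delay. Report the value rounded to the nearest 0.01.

Cells: a = 176, b = 182, c = 621, d = 1646.
This is a case-control study: participants were sampled on outcome status, so risks in the source population cannot be estimated directly — relative risk is not valid here. The odds ratio is the appropriate measure.
OR = (a·d)/(b·c) = (176 × 1646) / (182 × 621) = 289696 / 113022 = 2.56318

2.56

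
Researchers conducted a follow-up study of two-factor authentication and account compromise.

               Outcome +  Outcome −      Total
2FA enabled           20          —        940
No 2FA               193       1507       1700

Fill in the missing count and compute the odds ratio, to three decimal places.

0.170

The missing cell is in the exposed row: 940 − 20 = 920.
So a = 20, b = 920, c = 193, d = 1507.
OR = (a·d)/(b·c) = (20 × 1507) / (920 × 193) = 30140 / 177560 = 0.16975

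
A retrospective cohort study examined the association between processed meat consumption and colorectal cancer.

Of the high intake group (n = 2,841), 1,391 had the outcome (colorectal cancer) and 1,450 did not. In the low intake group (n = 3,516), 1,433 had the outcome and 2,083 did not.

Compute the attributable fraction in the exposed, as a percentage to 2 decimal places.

From the description: a = 1391, b = 1450, c = 1433, d = 2083.
Risk in exposed = 1391/2841 = 0.48962; risk in unexposed = 1433/3516 = 0.40757.
RR = 0.48962/0.40757 = 1.20132
AR% = (RR − 1)/RR × 100 = (1.20132 − 1)/1.20132 × 100 = 16.7582%

16.76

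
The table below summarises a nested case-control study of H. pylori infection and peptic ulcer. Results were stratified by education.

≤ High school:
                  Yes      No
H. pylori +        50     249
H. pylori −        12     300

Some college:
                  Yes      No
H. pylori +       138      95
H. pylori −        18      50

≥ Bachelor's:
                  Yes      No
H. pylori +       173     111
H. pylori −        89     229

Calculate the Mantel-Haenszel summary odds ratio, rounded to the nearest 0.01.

OR_MH = Σ(aᵢdᵢ/nᵢ) / Σ(bᵢcᵢ/nᵢ), where nᵢ is the stratum total.
Stratum 1 (≤ High school): n = 611; a·d/n = 50·300/611 = 24.5499; b·c/n = 249·12/611 = 4.8903
Stratum 2 (Some college): n = 301; a·d/n = 138·50/301 = 22.9236; b·c/n = 95·18/301 = 5.6811
Stratum 3 (≥ Bachelor's): n = 602; a·d/n = 173·229/602 = 65.8090; b·c/n = 111·89/602 = 16.4103
OR_MH = (24.5499 + 22.9236 + 65.8090) / (4.8903 + 5.6811 + 16.4103) = 113.2825 / 26.9817 = 4.19849

4.20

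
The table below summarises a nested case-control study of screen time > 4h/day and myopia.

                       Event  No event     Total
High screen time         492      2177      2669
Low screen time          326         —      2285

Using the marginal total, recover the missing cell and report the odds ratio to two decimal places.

The missing cell is in the unexposed row: 2285 − 326 = 1959.
So a = 492, b = 2177, c = 326, d = 1959.
OR = (a·d)/(b·c) = (492 × 1959) / (2177 × 326) = 963828 / 709702 = 1.35807

1.36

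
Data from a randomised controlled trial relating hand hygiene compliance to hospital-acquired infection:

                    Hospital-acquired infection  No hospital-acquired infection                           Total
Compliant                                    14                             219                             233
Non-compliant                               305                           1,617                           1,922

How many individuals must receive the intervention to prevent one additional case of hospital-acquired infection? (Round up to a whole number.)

Risk in treated group = 14/233 = 0.06009; risk in control = 305/1922 = 0.15869.
Absolute risk reduction = 0.15869 − 0.06009 = 0.09860
NNT = 1 / ARR = 1 / 0.09860 = 10.142 → round up → 11

11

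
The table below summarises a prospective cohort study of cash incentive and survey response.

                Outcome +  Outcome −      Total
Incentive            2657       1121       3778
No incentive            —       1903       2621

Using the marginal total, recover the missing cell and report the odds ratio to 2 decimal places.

6.28

The missing cell is in the unexposed row: 2621 − 1903 = 718.
So a = 2657, b = 1121, c = 718, d = 1903.
OR = (a·d)/(b·c) = (2657 × 1903) / (1121 × 718) = 5056271 / 804878 = 6.28203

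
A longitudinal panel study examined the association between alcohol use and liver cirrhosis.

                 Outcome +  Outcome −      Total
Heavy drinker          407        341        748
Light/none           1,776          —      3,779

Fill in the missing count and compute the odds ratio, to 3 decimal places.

The missing cell is in the unexposed row: 3779 − 1776 = 2003.
So a = 407, b = 341, c = 1776, d = 2003.
OR = (a·d)/(b·c) = (407 × 2003) / (341 × 1776) = 815221 / 605616 = 1.34610

1.346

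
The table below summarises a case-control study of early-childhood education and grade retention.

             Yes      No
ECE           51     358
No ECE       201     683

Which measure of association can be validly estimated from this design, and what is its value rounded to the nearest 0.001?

0.484

Cells: a = 51, b = 358, c = 201, d = 683.
This is a case-control study: participants were sampled on outcome status, so risks in the source population cannot be estimated directly — relative risk is not valid here. The odds ratio is the appropriate measure.
OR = (a·d)/(b·c) = (51 × 683) / (358 × 201) = 34833 / 71958 = 0.48407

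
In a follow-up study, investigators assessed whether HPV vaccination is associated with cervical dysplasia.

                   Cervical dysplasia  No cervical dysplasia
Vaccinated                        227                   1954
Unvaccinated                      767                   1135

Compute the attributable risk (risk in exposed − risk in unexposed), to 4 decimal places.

-0.2992

Cells: a = 227, b = 1954, c = 767, d = 1135.
Risk in exposed = 227/2181 = 0.104081; risk in unexposed = 767/1902 = 0.403260.
Risk difference = 0.104081 − 0.403260 = -0.299179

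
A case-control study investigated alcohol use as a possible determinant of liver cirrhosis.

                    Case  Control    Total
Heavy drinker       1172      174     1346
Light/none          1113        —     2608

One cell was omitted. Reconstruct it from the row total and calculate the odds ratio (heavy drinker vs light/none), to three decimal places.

The missing cell is in the unexposed row: 2608 − 1113 = 1495.
So a = 1172, b = 174, c = 1113, d = 1495.
OR = (a·d)/(b·c) = (1172 × 1495) / (174 × 1113) = 1752140 / 193662 = 9.04741

9.047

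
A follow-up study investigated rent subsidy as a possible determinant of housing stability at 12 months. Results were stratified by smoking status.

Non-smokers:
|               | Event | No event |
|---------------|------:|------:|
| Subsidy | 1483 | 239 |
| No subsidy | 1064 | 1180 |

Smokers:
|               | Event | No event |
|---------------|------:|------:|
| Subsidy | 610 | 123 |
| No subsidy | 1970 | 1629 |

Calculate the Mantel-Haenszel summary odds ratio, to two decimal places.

5.59

OR_MH = Σ(aᵢdᵢ/nᵢ) / Σ(bᵢcᵢ/nᵢ), where nᵢ is the stratum total.
Stratum 1 (Non-smokers): n = 3966; a·d/n = 1483·1180/3966 = 441.2355; b·c/n = 239·1064/3966 = 64.1190
Stratum 2 (Smokers): n = 4332; a·d/n = 610·1629/4332 = 229.3837; b·c/n = 123·1970/4332 = 55.9349
OR_MH = (441.2355 + 229.3837) / (64.1190 + 55.9349) = 670.6192 / 120.0539 = 5.58598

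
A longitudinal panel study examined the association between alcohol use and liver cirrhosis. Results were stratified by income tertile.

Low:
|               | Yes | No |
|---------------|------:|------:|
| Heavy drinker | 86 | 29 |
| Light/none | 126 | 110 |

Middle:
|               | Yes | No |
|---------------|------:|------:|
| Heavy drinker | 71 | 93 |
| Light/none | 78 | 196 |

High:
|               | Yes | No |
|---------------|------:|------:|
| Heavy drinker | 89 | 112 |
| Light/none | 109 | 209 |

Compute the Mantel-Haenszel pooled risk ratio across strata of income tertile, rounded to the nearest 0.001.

1.391

RR_MH = Σ(aᵢ·n₀ᵢ/nᵢ) / Σ(cᵢ·n₁ᵢ/nᵢ), with n₁ᵢ = aᵢ+bᵢ (exposed), n₀ᵢ = cᵢ+dᵢ (unexposed), nᵢ = n₁ᵢ+n₀ᵢ.
Stratum 1 (Low): n₁ = 115, n₀ = 236, n = 351; a·n₀/n = 86·236/351 = 57.8234; c·n₁/n = 126·115/351 = 41.2821
Stratum 2 (Middle): n₁ = 164, n₀ = 274, n = 438; a·n₀/n = 71·274/438 = 44.4155; c·n₁/n = 78·164/438 = 29.2055
Stratum 3 (High): n₁ = 201, n₀ = 318, n = 519; a·n₀/n = 89·318/519 = 54.5318; c·n₁/n = 109·201/519 = 42.2139
RR_MH = (57.8234 + 44.4155 + 54.5318) / (41.2821 + 29.2055 + 42.2139) = 156.7707 / 112.7014 = 1.39103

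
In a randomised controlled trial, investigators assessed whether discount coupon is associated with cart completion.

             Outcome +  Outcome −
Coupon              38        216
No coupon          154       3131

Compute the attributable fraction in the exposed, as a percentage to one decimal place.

68.7

Cells: a = 38, b = 216, c = 154, d = 3131.
Risk in exposed = 38/254 = 0.14961; risk in unexposed = 154/3285 = 0.04688.
RR = 0.14961/0.04688 = 3.19128
AR% = (RR − 1)/RR × 100 = (3.19128 − 1)/3.19128 × 100 = 68.6646%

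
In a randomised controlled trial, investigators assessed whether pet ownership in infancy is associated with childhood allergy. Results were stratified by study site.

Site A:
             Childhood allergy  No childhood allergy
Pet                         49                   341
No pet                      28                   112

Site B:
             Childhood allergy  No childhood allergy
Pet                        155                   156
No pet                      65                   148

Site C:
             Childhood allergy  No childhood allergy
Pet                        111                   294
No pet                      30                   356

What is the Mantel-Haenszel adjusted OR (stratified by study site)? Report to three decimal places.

OR_MH = Σ(aᵢdᵢ/nᵢ) / Σ(bᵢcᵢ/nᵢ), where nᵢ is the stratum total.
Stratum 1 (Site A): n = 530; a·d/n = 49·112/530 = 10.3547; b·c/n = 341·28/530 = 18.0151
Stratum 2 (Site B): n = 524; a·d/n = 155·148/524 = 43.7786; b·c/n = 156·65/524 = 19.3511
Stratum 3 (Site C): n = 791; a·d/n = 111·356/791 = 49.9570; b·c/n = 294·30/791 = 11.1504
OR_MH = (10.3547 + 43.7786 + 49.9570) / (18.0151 + 19.3511 + 11.1504) = 104.0904 / 48.5167 = 2.14546

2.145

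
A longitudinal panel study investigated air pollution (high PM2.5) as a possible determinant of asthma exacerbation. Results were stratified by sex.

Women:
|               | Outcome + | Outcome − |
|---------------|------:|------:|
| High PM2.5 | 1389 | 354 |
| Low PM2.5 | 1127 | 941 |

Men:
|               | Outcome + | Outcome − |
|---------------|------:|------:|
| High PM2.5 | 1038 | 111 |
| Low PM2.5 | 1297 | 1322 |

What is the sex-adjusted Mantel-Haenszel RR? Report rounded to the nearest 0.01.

RR_MH = Σ(aᵢ·n₀ᵢ/nᵢ) / Σ(cᵢ·n₁ᵢ/nᵢ), with n₁ᵢ = aᵢ+bᵢ (exposed), n₀ᵢ = cᵢ+dᵢ (unexposed), nᵢ = n₁ᵢ+n₀ᵢ.
Stratum 1 (Women): n₁ = 1743, n₀ = 2068, n = 3811; a·n₀/n = 1389·2068/3811 = 753.7266; c·n₁/n = 1127·1743/3811 = 515.4450
Stratum 2 (Men): n₁ = 1149, n₀ = 2619, n = 3768; a·n₀/n = 1038·2619/3768 = 721.4761; c·n₁/n = 1297·1149/3768 = 395.5024
RR_MH = (753.7266 + 721.4761) / (515.4450 + 395.5024) = 1475.2027 / 910.9474 = 1.61942

1.62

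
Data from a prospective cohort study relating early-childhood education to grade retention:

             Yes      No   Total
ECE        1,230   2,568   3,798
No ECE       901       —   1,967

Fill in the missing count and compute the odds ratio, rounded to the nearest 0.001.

The missing cell is in the unexposed row: 1967 − 901 = 1066.
So a = 1230, b = 2568, c = 901, d = 1066.
OR = (a·d)/(b·c) = (1230 × 1066) / (2568 × 901) = 1311180 / 2313768 = 0.56669

0.567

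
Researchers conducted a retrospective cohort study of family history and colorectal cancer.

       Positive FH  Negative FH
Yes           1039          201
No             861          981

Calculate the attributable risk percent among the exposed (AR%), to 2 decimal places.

Reading the table with exposure as columns: a = 1039 (Positive FH, case), b = 861 (Positive FH, non-case), c = 201 (Negative FH, case), d = 981.
Risk in exposed = 1039/1900 = 0.54684; risk in unexposed = 201/1182 = 0.17005.
RR = 0.54684/0.17005 = 3.21576
AR% = (RR − 1)/RR × 100 = (3.21576 − 1)/3.21576 × 100 = 68.9031%

68.90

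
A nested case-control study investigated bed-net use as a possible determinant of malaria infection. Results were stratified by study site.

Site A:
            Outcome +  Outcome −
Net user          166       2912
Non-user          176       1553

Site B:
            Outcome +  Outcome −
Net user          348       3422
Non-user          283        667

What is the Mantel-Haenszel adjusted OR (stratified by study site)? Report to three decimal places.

0.330

OR_MH = Σ(aᵢdᵢ/nᵢ) / Σ(bᵢcᵢ/nᵢ), where nᵢ is the stratum total.
Stratum 1 (Site A): n = 4807; a·d/n = 166·1553/4807 = 53.6297; b·c/n = 2912·176/4807 = 106.6178
Stratum 2 (Site B): n = 4720; a·d/n = 348·667/4720 = 49.1771; b·c/n = 3422·283/4720 = 205.1750
OR_MH = (53.6297 + 49.1771) / (106.6178 + 205.1750) = 102.8068 / 311.7928 = 0.32973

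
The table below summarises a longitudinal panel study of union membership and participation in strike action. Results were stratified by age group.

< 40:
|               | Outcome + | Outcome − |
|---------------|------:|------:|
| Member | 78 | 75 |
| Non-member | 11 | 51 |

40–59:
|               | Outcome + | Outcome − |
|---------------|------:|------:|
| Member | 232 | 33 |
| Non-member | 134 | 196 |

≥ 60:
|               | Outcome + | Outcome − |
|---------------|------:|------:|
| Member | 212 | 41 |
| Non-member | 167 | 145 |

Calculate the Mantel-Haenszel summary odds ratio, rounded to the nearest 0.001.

OR_MH = Σ(aᵢdᵢ/nᵢ) / Σ(bᵢcᵢ/nᵢ), where nᵢ is the stratum total.
Stratum 1 (< 40): n = 215; a·d/n = 78·51/215 = 18.5023; b·c/n = 75·11/215 = 3.8372
Stratum 2 (40–59): n = 595; a·d/n = 232·196/595 = 76.4235; b·c/n = 33·134/595 = 7.4319
Stratum 3 (≥ 60): n = 565; a·d/n = 212·145/565 = 54.4071; b·c/n = 41·167/565 = 12.1186
OR_MH = (18.5023 + 76.4235 + 54.4071) / (3.8372 + 7.4319 + 12.1186) = 149.3329 / 23.3877 = 6.38510

6.385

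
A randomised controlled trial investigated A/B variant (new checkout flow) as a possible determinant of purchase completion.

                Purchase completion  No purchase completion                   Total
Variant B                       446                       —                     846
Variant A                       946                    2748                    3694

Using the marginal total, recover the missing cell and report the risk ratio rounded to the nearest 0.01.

The missing cell is in the exposed row: 846 − 446 = 400.
So a = 446, b = 400, c = 946, d = 2748.
RR = [a/(a+b)] / [c/(c+d)] = (446/846) / (946/3694) = 0.52719/0.25609 = 2.05859

2.06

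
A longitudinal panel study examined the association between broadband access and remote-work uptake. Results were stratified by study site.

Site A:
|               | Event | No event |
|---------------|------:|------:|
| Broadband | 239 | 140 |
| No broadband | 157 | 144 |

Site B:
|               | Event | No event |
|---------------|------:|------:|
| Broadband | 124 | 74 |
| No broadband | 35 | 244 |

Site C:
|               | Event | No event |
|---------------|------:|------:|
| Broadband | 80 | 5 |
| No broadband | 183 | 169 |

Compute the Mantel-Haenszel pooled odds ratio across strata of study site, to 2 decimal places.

OR_MH = Σ(aᵢdᵢ/nᵢ) / Σ(bᵢcᵢ/nᵢ), where nᵢ is the stratum total.
Stratum 1 (Site A): n = 680; a·d/n = 239·144/680 = 50.6118; b·c/n = 140·157/680 = 32.3235
Stratum 2 (Site B): n = 477; a·d/n = 124·244/477 = 63.4298; b·c/n = 74·35/477 = 5.4298
Stratum 3 (Site C): n = 437; a·d/n = 80·169/437 = 30.9382; b·c/n = 5·183/437 = 2.0938
OR_MH = (50.6118 + 63.4298 + 30.9382) / (32.3235 + 5.4298 + 2.0938) = 144.9797 / 39.8471 = 3.63840

3.64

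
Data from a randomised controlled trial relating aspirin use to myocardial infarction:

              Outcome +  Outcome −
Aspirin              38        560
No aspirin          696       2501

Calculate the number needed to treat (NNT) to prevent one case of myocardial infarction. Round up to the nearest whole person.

7

Risk in treated group = 38/598 = 0.06355; risk in control = 696/3197 = 0.21770.
Absolute risk reduction = 0.21770 − 0.06355 = 0.15416
NNT = 1 / ARR = 1 / 0.15416 = 6.487 → round up → 7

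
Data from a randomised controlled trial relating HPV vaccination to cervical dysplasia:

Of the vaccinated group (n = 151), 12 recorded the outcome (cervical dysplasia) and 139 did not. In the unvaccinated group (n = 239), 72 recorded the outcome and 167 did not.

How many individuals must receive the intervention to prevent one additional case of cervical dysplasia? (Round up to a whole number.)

5

Risk in treated group = 12/151 = 0.07947; risk in control = 72/239 = 0.30126.
Absolute risk reduction = 0.30126 − 0.07947 = 0.22179
NNT = 1 / ARR = 1 / 0.22179 = 4.509 → round up → 5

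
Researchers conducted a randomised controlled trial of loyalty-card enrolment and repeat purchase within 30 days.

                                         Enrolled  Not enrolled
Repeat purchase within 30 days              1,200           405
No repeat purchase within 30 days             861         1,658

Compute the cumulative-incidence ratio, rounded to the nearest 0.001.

Reading the table with exposure as columns: a = 1200 (Enrolled, case), b = 861 (Enrolled, non-case), c = 405 (Not enrolled, case), d = 1658.
Risk in exposed = 1200/2061 = 0.58224; risk in unexposed = 405/2063 = 0.19632.
RR = 0.58224 / 0.19632 = 2.96584
The risk among the exposed is 2.97 times that among the unexposed.

2.966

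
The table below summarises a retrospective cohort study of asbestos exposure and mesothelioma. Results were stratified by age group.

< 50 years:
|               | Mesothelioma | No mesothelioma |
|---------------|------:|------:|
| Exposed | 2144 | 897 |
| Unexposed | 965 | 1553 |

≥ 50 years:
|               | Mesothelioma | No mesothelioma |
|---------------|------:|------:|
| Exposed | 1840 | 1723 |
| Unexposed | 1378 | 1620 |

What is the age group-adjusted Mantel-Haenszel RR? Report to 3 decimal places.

RR_MH = Σ(aᵢ·n₀ᵢ/nᵢ) / Σ(cᵢ·n₁ᵢ/nᵢ), with n₁ᵢ = aᵢ+bᵢ (exposed), n₀ᵢ = cᵢ+dᵢ (unexposed), nᵢ = n₁ᵢ+n₀ᵢ.
Stratum 1 (< 50 years): n₁ = 3041, n₀ = 2518, n = 5559; a·n₀/n = 2144·2518/5559 = 971.1445; c·n₁/n = 965·3041/5559 = 527.8944
Stratum 2 (≥ 50 years): n₁ = 3563, n₀ = 2998, n = 6561; a·n₀/n = 1840·2998/6561 = 840.7743; c·n₁/n = 1378·3563/6561 = 748.3332
RR_MH = (971.1445 + 840.7743) / (527.8944 + 748.3332) = 1811.9187 / 1276.2276 = 1.41975

1.420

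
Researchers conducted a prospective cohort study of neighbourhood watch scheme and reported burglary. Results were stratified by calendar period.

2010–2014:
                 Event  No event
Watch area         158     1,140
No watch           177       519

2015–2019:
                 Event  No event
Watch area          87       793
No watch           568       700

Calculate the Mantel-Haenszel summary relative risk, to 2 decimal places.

0.31

RR_MH = Σ(aᵢ·n₀ᵢ/nᵢ) / Σ(cᵢ·n₁ᵢ/nᵢ), with n₁ᵢ = aᵢ+bᵢ (exposed), n₀ᵢ = cᵢ+dᵢ (unexposed), nᵢ = n₁ᵢ+n₀ᵢ.
Stratum 1 (2010–2014): n₁ = 1298, n₀ = 696, n = 1994; a·n₀/n = 158·696/1994 = 55.1494; c·n₁/n = 177·1298/1994 = 115.2187
Stratum 2 (2015–2019): n₁ = 880, n₀ = 1268, n = 2148; a·n₀/n = 87·1268/2148 = 51.3575; c·n₁/n = 568·880/2148 = 232.7002
RR_MH = (55.1494 + 51.3575) / (115.2187 + 232.7002) = 106.5070 / 347.9188 = 0.30613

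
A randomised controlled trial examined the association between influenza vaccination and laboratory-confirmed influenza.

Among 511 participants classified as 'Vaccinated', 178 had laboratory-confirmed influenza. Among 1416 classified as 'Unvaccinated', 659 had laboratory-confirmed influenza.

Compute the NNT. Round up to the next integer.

9

Risk in treated group = 178/511 = 0.34834; risk in control = 659/1416 = 0.46540.
Absolute risk reduction = 0.46540 − 0.34834 = 0.11706
NNT = 1 / ARR = 1 / 0.11706 = 8.543 → round up → 9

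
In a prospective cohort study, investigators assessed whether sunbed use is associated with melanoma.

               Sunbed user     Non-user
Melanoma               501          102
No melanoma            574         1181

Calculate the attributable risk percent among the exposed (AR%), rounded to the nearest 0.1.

82.9

Reading the table with exposure as columns: a = 501 (Sunbed user, case), b = 574 (Sunbed user, non-case), c = 102 (Non-user, case), d = 1181.
Risk in exposed = 501/1075 = 0.46605; risk in unexposed = 102/1283 = 0.07950.
RR = 0.46605/0.07950 = 5.86213
AR% = (RR − 1)/RR × 100 = (5.86213 − 1)/5.86213 × 100 = 82.9414%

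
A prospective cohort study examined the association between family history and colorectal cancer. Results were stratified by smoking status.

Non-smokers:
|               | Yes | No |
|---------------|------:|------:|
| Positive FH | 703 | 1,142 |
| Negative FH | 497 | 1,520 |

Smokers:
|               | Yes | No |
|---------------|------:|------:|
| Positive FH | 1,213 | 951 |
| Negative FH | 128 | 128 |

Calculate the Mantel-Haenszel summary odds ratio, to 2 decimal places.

OR_MH = Σ(aᵢdᵢ/nᵢ) / Σ(bᵢcᵢ/nᵢ), where nᵢ is the stratum total.
Stratum 1 (Non-smokers): n = 3862; a·d/n = 703·1520/3862 = 276.6857; b·c/n = 1142·497/3862 = 146.9637
Stratum 2 (Smokers): n = 2420; a·d/n = 1213·128/2420 = 64.1587; b·c/n = 951·128/2420 = 50.3008
OR_MH = (276.6857 + 64.1587) / (146.9637 + 50.3008) = 340.8443 / 197.2646 = 1.72785

1.73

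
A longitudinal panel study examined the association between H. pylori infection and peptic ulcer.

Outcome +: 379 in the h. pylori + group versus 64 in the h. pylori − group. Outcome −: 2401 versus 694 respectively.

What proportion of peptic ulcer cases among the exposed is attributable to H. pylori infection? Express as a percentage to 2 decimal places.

38.07

From the description: a = 379, b = 2401, c = 64, d = 694.
Risk in exposed = 379/2780 = 0.13633; risk in unexposed = 64/758 = 0.08443.
RR = 0.13633/0.08443 = 1.61467
AR% = (RR − 1)/RR × 100 = (1.61467 − 1)/1.61467 × 100 = 38.0678%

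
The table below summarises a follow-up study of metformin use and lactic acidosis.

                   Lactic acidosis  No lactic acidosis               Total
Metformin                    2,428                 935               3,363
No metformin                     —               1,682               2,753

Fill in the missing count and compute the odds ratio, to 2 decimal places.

The missing cell is in the unexposed row: 2753 − 1682 = 1071.
So a = 2428, b = 935, c = 1071, d = 1682.
OR = (a·d)/(b·c) = (2428 × 1682) / (935 × 1071) = 4083896 / 1001385 = 4.07825

4.08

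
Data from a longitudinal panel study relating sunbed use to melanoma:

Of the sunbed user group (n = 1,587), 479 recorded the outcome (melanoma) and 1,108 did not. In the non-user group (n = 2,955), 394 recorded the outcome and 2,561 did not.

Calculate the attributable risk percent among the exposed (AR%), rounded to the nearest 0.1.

55.8

From the description: a = 479, b = 1108, c = 394, d = 2561.
Risk in exposed = 479/1587 = 0.30183; risk in unexposed = 394/2955 = 0.13333.
RR = 0.30183/0.13333 = 2.26371
AR% = (RR − 1)/RR × 100 = (2.26371 − 1)/2.26371 × 100 = 55.8246%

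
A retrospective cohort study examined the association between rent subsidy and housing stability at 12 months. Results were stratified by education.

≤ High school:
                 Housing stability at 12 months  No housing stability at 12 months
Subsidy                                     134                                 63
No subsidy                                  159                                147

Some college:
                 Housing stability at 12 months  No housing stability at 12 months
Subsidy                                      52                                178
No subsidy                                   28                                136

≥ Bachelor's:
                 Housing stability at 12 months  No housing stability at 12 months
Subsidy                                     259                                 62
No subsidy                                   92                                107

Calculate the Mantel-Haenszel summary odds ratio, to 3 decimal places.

2.536

OR_MH = Σ(aᵢdᵢ/nᵢ) / Σ(bᵢcᵢ/nᵢ), where nᵢ is the stratum total.
Stratum 1 (≤ High school): n = 503; a·d/n = 134·147/503 = 39.1610; b·c/n = 63·159/503 = 19.9145
Stratum 2 (Some college): n = 394; a·d/n = 52·136/394 = 17.9492; b·c/n = 178·28/394 = 12.6497
Stratum 3 (≥ Bachelor's): n = 520; a·d/n = 259·107/520 = 53.2942; b·c/n = 62·92/520 = 10.9692
OR_MH = (39.1610 + 17.9492 + 53.2942) / (19.9145 + 12.6497 + 10.9692) = 110.4045 / 43.5335 = 2.53608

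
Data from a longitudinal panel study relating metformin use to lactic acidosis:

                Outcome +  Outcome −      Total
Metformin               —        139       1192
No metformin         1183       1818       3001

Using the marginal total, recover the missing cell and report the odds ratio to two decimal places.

11.64

The missing cell is in the exposed row: 1192 − 139 = 1053.
So a = 1053, b = 139, c = 1183, d = 1818.
OR = (a·d)/(b·c) = (1053 × 1818) / (139 × 1183) = 1914354 / 164437 = 11.64187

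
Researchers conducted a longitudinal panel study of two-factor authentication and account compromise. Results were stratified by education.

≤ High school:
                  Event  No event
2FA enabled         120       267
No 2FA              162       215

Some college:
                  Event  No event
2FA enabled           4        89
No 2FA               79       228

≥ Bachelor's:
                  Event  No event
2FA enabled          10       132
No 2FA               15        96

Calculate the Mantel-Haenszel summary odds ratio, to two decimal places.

0.49

OR_MH = Σ(aᵢdᵢ/nᵢ) / Σ(bᵢcᵢ/nᵢ), where nᵢ is the stratum total.
Stratum 1 (≤ High school): n = 764; a·d/n = 120·215/764 = 33.7696; b·c/n = 267·162/764 = 56.6152
Stratum 2 (Some college): n = 400; a·d/n = 4·228/400 = 2.2800; b·c/n = 89·79/400 = 17.5775
Stratum 3 (≥ Bachelor's): n = 253; a·d/n = 10·96/253 = 3.7945; b·c/n = 132·15/253 = 7.8261
OR_MH = (33.7696 + 2.2800 + 3.7945) / (56.6152 + 17.5775 + 7.8261) = 39.8441 / 82.0188 = 0.48579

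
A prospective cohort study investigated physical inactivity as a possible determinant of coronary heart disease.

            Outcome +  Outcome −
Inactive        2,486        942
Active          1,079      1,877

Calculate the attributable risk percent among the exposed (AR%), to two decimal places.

49.67

Cells: a = 2486, b = 942, c = 1079, d = 1877.
Risk in exposed = 2486/3428 = 0.72520; risk in unexposed = 1079/2956 = 0.36502.
RR = 0.72520/0.36502 = 1.98675
AR% = (RR − 1)/RR × 100 = (1.98675 − 1)/1.98675 × 100 = 49.6665%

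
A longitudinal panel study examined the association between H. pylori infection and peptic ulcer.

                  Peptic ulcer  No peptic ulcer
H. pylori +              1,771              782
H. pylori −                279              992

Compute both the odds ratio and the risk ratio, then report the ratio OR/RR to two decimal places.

Cells: a = 1771, b = 782, c = 279, d = 992.
OR = (1771·992)/(782·279) = 1756832/218178 = 8.05229
Risk in exposed = 1771/2553 = 0.69369; risk in unexposed = 279/1271 = 0.21951; RR = 3.16016
OR/RR = 8.05229 / 3.16016 = 2.54806
The outcome is not rare, so the OR lies further from 1 than the RR.

2.55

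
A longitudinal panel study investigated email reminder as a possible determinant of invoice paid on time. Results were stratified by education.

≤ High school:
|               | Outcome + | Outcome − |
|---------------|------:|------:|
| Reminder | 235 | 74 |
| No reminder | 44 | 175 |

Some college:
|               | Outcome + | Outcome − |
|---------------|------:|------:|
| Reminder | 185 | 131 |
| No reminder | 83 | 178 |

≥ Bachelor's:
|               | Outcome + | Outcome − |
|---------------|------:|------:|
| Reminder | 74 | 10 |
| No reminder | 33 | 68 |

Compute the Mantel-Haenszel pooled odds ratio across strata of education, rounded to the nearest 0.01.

OR_MH = Σ(aᵢdᵢ/nᵢ) / Σ(bᵢcᵢ/nᵢ), where nᵢ is the stratum total.
Stratum 1 (≤ High school): n = 528; a·d/n = 235·175/528 = 77.8883; b·c/n = 74·44/528 = 6.1667
Stratum 2 (Some college): n = 577; a·d/n = 185·178/577 = 57.0711; b·c/n = 131·83/577 = 18.8440
Stratum 3 (≥ Bachelor's): n = 185; a·d/n = 74·68/185 = 27.2000; b·c/n = 10·33/185 = 1.7838
OR_MH = (77.8883 + 57.0711 + 27.2000) / (6.1667 + 18.8440 + 1.7838) = 162.1593 / 26.7945 = 6.05197

6.05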